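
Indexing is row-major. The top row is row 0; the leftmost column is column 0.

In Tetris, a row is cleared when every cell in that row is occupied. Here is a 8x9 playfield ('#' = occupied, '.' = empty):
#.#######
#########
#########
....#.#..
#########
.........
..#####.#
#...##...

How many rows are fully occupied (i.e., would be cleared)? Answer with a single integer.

Answer: 3

Derivation:
Check each row:
  row 0: 1 empty cell -> not full
  row 1: 0 empty cells -> FULL (clear)
  row 2: 0 empty cells -> FULL (clear)
  row 3: 7 empty cells -> not full
  row 4: 0 empty cells -> FULL (clear)
  row 5: 9 empty cells -> not full
  row 6: 3 empty cells -> not full
  row 7: 6 empty cells -> not full
Total rows cleared: 3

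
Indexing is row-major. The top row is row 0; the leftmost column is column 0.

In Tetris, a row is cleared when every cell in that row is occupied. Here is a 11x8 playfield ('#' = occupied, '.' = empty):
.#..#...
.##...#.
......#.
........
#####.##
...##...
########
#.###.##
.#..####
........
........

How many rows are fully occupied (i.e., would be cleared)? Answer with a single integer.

Check each row:
  row 0: 6 empty cells -> not full
  row 1: 5 empty cells -> not full
  row 2: 7 empty cells -> not full
  row 3: 8 empty cells -> not full
  row 4: 1 empty cell -> not full
  row 5: 6 empty cells -> not full
  row 6: 0 empty cells -> FULL (clear)
  row 7: 2 empty cells -> not full
  row 8: 3 empty cells -> not full
  row 9: 8 empty cells -> not full
  row 10: 8 empty cells -> not full
Total rows cleared: 1

Answer: 1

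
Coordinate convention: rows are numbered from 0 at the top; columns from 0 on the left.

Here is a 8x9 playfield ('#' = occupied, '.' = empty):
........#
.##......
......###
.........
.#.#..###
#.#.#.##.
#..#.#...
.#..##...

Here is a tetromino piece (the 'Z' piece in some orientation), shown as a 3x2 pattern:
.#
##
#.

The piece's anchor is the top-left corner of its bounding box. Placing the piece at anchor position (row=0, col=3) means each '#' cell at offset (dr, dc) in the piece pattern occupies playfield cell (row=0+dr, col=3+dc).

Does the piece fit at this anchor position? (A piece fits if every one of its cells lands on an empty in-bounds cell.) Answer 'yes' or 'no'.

Answer: yes

Derivation:
Check each piece cell at anchor (0, 3):
  offset (0,1) -> (0,4): empty -> OK
  offset (1,0) -> (1,3): empty -> OK
  offset (1,1) -> (1,4): empty -> OK
  offset (2,0) -> (2,3): empty -> OK
All cells valid: yes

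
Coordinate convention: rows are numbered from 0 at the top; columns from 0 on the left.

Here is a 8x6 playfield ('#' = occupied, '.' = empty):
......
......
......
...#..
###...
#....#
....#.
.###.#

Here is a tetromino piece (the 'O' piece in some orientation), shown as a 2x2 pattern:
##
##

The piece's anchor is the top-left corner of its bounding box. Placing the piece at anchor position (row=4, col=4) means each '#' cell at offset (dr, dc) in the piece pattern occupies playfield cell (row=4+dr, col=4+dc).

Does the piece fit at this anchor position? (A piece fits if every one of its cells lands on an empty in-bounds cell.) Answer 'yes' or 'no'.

Answer: no

Derivation:
Check each piece cell at anchor (4, 4):
  offset (0,0) -> (4,4): empty -> OK
  offset (0,1) -> (4,5): empty -> OK
  offset (1,0) -> (5,4): empty -> OK
  offset (1,1) -> (5,5): occupied ('#') -> FAIL
All cells valid: no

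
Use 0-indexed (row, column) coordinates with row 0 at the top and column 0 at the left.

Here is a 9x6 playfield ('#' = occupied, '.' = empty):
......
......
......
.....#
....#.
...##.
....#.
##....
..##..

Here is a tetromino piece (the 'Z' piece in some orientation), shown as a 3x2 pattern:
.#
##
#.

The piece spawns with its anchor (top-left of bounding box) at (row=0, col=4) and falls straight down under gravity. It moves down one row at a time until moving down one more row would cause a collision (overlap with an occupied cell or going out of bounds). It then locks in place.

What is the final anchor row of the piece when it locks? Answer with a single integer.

Spawn at (row=0, col=4). Try each row:
  row 0: fits
  row 1: fits
  row 2: blocked -> lock at row 1

Answer: 1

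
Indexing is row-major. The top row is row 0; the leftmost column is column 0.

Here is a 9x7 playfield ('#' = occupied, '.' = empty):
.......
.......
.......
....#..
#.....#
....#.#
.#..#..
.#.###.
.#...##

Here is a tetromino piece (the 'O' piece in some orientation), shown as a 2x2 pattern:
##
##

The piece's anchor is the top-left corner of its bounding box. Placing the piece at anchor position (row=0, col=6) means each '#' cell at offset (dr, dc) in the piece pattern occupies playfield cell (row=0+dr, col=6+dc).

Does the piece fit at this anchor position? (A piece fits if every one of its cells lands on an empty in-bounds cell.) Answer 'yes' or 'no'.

Check each piece cell at anchor (0, 6):
  offset (0,0) -> (0,6): empty -> OK
  offset (0,1) -> (0,7): out of bounds -> FAIL
  offset (1,0) -> (1,6): empty -> OK
  offset (1,1) -> (1,7): out of bounds -> FAIL
All cells valid: no

Answer: no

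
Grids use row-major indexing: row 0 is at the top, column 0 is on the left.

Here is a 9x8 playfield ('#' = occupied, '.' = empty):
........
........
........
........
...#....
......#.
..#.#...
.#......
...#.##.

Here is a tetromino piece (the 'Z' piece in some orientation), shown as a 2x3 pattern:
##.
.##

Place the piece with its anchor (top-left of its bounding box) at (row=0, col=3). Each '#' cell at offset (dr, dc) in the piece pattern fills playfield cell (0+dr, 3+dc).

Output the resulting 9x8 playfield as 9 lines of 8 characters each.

Fill (0+0,3+0) = (0,3)
Fill (0+0,3+1) = (0,4)
Fill (0+1,3+1) = (1,4)
Fill (0+1,3+2) = (1,5)

Answer: ...##...
....##..
........
........
...#....
......#.
..#.#...
.#......
...#.##.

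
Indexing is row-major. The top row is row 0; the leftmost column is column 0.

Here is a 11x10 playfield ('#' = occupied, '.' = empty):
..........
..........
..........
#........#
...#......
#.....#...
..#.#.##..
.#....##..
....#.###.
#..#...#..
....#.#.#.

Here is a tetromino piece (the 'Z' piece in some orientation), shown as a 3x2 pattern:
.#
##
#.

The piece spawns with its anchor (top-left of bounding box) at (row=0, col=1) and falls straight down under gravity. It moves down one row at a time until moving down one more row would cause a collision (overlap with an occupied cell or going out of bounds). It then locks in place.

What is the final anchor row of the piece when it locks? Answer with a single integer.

Spawn at (row=0, col=1). Try each row:
  row 0: fits
  row 1: fits
  row 2: fits
  row 3: fits
  row 4: fits
  row 5: blocked -> lock at row 4

Answer: 4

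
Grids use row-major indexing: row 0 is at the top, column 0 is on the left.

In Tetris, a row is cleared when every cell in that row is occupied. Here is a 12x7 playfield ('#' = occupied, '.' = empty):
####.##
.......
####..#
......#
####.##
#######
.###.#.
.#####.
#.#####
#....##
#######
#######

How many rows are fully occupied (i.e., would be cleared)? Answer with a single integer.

Answer: 3

Derivation:
Check each row:
  row 0: 1 empty cell -> not full
  row 1: 7 empty cells -> not full
  row 2: 2 empty cells -> not full
  row 3: 6 empty cells -> not full
  row 4: 1 empty cell -> not full
  row 5: 0 empty cells -> FULL (clear)
  row 6: 3 empty cells -> not full
  row 7: 2 empty cells -> not full
  row 8: 1 empty cell -> not full
  row 9: 4 empty cells -> not full
  row 10: 0 empty cells -> FULL (clear)
  row 11: 0 empty cells -> FULL (clear)
Total rows cleared: 3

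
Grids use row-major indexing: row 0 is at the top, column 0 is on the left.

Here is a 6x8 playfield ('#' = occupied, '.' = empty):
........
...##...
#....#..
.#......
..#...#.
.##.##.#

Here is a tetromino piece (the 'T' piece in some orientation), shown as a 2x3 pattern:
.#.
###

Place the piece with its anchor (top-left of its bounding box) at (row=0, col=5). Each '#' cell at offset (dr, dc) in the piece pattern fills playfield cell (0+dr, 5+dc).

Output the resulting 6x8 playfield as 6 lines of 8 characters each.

Answer: ......#.
...#####
#....#..
.#......
..#...#.
.##.##.#

Derivation:
Fill (0+0,5+1) = (0,6)
Fill (0+1,5+0) = (1,5)
Fill (0+1,5+1) = (1,6)
Fill (0+1,5+2) = (1,7)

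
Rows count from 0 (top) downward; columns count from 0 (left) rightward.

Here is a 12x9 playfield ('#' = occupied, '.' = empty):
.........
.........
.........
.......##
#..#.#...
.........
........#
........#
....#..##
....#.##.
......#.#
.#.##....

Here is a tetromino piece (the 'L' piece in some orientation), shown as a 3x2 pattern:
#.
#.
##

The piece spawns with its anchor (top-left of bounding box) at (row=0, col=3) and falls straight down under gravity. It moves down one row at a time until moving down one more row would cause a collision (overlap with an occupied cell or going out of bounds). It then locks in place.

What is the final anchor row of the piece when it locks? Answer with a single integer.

Spawn at (row=0, col=3). Try each row:
  row 0: fits
  row 1: fits
  row 2: blocked -> lock at row 1

Answer: 1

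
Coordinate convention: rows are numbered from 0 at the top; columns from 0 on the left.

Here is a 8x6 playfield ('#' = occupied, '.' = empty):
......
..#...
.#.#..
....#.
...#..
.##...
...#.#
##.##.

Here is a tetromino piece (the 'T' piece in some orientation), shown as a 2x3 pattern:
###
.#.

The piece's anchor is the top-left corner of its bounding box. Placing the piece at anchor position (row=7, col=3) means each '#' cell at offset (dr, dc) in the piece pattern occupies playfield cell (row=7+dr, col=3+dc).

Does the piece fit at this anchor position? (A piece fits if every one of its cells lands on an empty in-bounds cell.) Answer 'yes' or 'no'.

Check each piece cell at anchor (7, 3):
  offset (0,0) -> (7,3): occupied ('#') -> FAIL
  offset (0,1) -> (7,4): occupied ('#') -> FAIL
  offset (0,2) -> (7,5): empty -> OK
  offset (1,1) -> (8,4): out of bounds -> FAIL
All cells valid: no

Answer: no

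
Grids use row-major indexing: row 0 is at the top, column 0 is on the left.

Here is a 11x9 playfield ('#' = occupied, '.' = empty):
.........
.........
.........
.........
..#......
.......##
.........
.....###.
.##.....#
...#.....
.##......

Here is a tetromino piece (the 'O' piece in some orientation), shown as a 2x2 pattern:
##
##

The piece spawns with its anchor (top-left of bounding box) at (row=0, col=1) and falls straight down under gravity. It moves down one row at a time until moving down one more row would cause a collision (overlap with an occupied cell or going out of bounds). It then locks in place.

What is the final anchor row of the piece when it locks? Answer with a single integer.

Spawn at (row=0, col=1). Try each row:
  row 0: fits
  row 1: fits
  row 2: fits
  row 3: blocked -> lock at row 2

Answer: 2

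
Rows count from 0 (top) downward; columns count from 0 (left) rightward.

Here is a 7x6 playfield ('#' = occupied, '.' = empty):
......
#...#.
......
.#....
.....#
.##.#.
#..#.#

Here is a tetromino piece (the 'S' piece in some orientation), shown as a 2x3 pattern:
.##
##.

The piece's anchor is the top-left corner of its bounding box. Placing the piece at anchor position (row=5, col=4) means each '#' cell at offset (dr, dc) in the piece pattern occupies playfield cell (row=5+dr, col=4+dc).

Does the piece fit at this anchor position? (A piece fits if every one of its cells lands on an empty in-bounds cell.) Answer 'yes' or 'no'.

Answer: no

Derivation:
Check each piece cell at anchor (5, 4):
  offset (0,1) -> (5,5): empty -> OK
  offset (0,2) -> (5,6): out of bounds -> FAIL
  offset (1,0) -> (6,4): empty -> OK
  offset (1,1) -> (6,5): occupied ('#') -> FAIL
All cells valid: no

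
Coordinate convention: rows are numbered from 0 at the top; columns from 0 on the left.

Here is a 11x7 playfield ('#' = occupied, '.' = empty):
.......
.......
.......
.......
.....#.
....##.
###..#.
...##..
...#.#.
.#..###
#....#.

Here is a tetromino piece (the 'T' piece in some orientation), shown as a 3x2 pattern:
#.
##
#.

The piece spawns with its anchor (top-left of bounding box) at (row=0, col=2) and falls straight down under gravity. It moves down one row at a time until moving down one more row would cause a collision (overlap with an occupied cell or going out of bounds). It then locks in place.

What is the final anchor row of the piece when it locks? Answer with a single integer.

Spawn at (row=0, col=2). Try each row:
  row 0: fits
  row 1: fits
  row 2: fits
  row 3: fits
  row 4: blocked -> lock at row 3

Answer: 3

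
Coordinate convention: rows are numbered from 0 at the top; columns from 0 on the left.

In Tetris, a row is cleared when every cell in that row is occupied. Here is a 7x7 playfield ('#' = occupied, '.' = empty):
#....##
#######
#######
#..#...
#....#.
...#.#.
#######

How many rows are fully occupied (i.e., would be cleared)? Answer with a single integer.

Check each row:
  row 0: 4 empty cells -> not full
  row 1: 0 empty cells -> FULL (clear)
  row 2: 0 empty cells -> FULL (clear)
  row 3: 5 empty cells -> not full
  row 4: 5 empty cells -> not full
  row 5: 5 empty cells -> not full
  row 6: 0 empty cells -> FULL (clear)
Total rows cleared: 3

Answer: 3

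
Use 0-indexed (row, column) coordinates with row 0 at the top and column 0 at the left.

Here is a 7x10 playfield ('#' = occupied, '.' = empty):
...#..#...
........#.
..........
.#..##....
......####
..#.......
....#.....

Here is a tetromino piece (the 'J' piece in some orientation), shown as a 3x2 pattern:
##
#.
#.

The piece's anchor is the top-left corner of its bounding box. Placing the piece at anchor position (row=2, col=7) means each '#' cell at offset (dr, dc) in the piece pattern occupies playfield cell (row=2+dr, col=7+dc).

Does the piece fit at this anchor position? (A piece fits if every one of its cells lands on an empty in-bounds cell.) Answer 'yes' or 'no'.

Answer: no

Derivation:
Check each piece cell at anchor (2, 7):
  offset (0,0) -> (2,7): empty -> OK
  offset (0,1) -> (2,8): empty -> OK
  offset (1,0) -> (3,7): empty -> OK
  offset (2,0) -> (4,7): occupied ('#') -> FAIL
All cells valid: no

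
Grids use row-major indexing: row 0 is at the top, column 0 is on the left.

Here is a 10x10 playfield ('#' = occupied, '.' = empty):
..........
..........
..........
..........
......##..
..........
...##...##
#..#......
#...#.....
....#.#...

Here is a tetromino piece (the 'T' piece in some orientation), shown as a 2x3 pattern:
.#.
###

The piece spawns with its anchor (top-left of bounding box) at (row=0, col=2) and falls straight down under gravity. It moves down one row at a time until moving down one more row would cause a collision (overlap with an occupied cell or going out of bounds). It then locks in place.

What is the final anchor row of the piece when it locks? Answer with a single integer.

Spawn at (row=0, col=2). Try each row:
  row 0: fits
  row 1: fits
  row 2: fits
  row 3: fits
  row 4: fits
  row 5: blocked -> lock at row 4

Answer: 4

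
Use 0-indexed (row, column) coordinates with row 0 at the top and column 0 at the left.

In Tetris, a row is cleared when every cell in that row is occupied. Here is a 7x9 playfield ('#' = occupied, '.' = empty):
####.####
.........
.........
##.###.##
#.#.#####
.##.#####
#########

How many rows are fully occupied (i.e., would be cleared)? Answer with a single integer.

Answer: 1

Derivation:
Check each row:
  row 0: 1 empty cell -> not full
  row 1: 9 empty cells -> not full
  row 2: 9 empty cells -> not full
  row 3: 2 empty cells -> not full
  row 4: 2 empty cells -> not full
  row 5: 2 empty cells -> not full
  row 6: 0 empty cells -> FULL (clear)
Total rows cleared: 1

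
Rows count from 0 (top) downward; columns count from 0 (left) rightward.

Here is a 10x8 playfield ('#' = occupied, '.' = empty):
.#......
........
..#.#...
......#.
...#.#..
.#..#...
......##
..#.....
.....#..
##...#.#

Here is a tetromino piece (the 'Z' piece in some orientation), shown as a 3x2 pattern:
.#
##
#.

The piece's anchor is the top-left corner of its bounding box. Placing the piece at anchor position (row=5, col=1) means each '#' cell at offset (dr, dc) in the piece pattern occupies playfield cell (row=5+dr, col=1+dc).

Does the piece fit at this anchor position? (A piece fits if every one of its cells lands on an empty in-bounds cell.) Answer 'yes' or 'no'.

Answer: yes

Derivation:
Check each piece cell at anchor (5, 1):
  offset (0,1) -> (5,2): empty -> OK
  offset (1,0) -> (6,1): empty -> OK
  offset (1,1) -> (6,2): empty -> OK
  offset (2,0) -> (7,1): empty -> OK
All cells valid: yes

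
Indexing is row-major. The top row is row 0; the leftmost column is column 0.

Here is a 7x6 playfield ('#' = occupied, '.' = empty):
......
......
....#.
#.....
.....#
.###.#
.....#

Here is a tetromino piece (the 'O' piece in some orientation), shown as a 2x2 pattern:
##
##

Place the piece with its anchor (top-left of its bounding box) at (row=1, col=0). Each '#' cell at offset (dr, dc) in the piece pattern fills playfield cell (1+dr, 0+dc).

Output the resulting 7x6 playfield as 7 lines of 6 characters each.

Answer: ......
##....
##..#.
#.....
.....#
.###.#
.....#

Derivation:
Fill (1+0,0+0) = (1,0)
Fill (1+0,0+1) = (1,1)
Fill (1+1,0+0) = (2,0)
Fill (1+1,0+1) = (2,1)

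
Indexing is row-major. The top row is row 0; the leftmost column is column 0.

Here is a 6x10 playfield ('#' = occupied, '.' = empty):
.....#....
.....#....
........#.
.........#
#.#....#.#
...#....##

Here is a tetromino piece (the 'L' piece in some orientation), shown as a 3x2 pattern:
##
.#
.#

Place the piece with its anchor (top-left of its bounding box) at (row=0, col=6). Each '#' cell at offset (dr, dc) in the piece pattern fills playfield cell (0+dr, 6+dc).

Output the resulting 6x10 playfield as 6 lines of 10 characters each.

Fill (0+0,6+0) = (0,6)
Fill (0+0,6+1) = (0,7)
Fill (0+1,6+1) = (1,7)
Fill (0+2,6+1) = (2,7)

Answer: .....###..
.....#.#..
.......##.
.........#
#.#....#.#
...#....##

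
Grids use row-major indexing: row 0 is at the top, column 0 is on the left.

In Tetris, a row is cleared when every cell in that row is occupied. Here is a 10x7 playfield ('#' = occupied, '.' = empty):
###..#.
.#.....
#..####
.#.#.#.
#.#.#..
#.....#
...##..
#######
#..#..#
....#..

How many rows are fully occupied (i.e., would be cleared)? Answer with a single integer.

Answer: 1

Derivation:
Check each row:
  row 0: 3 empty cells -> not full
  row 1: 6 empty cells -> not full
  row 2: 2 empty cells -> not full
  row 3: 4 empty cells -> not full
  row 4: 4 empty cells -> not full
  row 5: 5 empty cells -> not full
  row 6: 5 empty cells -> not full
  row 7: 0 empty cells -> FULL (clear)
  row 8: 4 empty cells -> not full
  row 9: 6 empty cells -> not full
Total rows cleared: 1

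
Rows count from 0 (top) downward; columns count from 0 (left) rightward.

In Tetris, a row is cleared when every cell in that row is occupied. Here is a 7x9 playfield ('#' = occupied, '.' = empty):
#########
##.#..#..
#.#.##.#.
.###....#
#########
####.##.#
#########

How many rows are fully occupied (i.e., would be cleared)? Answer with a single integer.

Check each row:
  row 0: 0 empty cells -> FULL (clear)
  row 1: 5 empty cells -> not full
  row 2: 4 empty cells -> not full
  row 3: 5 empty cells -> not full
  row 4: 0 empty cells -> FULL (clear)
  row 5: 2 empty cells -> not full
  row 6: 0 empty cells -> FULL (clear)
Total rows cleared: 3

Answer: 3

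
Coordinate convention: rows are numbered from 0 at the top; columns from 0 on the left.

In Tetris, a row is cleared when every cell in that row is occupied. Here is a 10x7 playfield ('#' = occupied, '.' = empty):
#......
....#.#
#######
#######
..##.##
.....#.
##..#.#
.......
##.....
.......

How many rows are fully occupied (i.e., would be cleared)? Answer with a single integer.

Check each row:
  row 0: 6 empty cells -> not full
  row 1: 5 empty cells -> not full
  row 2: 0 empty cells -> FULL (clear)
  row 3: 0 empty cells -> FULL (clear)
  row 4: 3 empty cells -> not full
  row 5: 6 empty cells -> not full
  row 6: 3 empty cells -> not full
  row 7: 7 empty cells -> not full
  row 8: 5 empty cells -> not full
  row 9: 7 empty cells -> not full
Total rows cleared: 2

Answer: 2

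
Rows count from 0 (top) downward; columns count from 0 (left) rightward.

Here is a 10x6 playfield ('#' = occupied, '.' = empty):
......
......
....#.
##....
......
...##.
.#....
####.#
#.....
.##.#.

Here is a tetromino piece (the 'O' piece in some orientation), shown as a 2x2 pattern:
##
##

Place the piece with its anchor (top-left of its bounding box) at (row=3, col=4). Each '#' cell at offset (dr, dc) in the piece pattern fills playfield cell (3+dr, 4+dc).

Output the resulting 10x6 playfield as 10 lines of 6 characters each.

Answer: ......
......
....#.
##..##
....##
...##.
.#....
####.#
#.....
.##.#.

Derivation:
Fill (3+0,4+0) = (3,4)
Fill (3+0,4+1) = (3,5)
Fill (3+1,4+0) = (4,4)
Fill (3+1,4+1) = (4,5)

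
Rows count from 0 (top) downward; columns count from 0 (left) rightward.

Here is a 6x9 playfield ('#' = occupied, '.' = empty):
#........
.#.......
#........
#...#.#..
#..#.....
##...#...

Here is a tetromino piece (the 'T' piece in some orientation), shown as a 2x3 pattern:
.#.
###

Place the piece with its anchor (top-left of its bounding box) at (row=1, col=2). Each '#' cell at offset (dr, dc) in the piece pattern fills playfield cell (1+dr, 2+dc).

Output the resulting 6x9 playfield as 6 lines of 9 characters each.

Fill (1+0,2+1) = (1,3)
Fill (1+1,2+0) = (2,2)
Fill (1+1,2+1) = (2,3)
Fill (1+1,2+2) = (2,4)

Answer: #........
.#.#.....
#.###....
#...#.#..
#..#.....
##...#...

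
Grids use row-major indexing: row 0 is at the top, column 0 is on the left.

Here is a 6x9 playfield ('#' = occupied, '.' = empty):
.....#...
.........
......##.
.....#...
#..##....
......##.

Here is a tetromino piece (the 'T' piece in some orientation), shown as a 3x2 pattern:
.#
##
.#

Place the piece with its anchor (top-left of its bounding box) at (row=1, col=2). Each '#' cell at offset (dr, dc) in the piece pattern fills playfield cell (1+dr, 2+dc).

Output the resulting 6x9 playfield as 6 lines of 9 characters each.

Fill (1+0,2+1) = (1,3)
Fill (1+1,2+0) = (2,2)
Fill (1+1,2+1) = (2,3)
Fill (1+2,2+1) = (3,3)

Answer: .....#...
...#.....
..##..##.
...#.#...
#..##....
......##.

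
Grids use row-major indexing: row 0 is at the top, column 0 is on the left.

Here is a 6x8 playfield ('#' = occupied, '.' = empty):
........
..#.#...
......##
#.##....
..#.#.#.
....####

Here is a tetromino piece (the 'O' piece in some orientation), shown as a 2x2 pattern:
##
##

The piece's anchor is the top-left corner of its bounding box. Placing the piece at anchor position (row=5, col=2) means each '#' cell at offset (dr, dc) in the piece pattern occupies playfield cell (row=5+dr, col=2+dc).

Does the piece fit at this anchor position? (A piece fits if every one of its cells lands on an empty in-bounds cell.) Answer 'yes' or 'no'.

Check each piece cell at anchor (5, 2):
  offset (0,0) -> (5,2): empty -> OK
  offset (0,1) -> (5,3): empty -> OK
  offset (1,0) -> (6,2): out of bounds -> FAIL
  offset (1,1) -> (6,3): out of bounds -> FAIL
All cells valid: no

Answer: no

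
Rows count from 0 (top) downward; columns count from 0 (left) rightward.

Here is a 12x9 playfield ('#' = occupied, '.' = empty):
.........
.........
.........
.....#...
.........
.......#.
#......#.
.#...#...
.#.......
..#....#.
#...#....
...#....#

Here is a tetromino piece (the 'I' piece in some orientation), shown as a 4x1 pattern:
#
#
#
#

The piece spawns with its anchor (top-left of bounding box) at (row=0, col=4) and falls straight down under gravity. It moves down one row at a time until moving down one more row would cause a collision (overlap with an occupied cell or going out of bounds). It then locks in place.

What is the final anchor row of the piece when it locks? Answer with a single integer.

Answer: 6

Derivation:
Spawn at (row=0, col=4). Try each row:
  row 0: fits
  row 1: fits
  row 2: fits
  row 3: fits
  row 4: fits
  row 5: fits
  row 6: fits
  row 7: blocked -> lock at row 6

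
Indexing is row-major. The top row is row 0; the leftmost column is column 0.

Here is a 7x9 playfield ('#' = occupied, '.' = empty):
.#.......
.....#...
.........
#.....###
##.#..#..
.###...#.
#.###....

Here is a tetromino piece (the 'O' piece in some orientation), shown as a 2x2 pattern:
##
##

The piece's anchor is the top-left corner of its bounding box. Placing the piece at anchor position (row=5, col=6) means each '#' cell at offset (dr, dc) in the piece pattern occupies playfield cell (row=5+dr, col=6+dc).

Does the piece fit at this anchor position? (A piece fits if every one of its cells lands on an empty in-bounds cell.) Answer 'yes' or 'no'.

Answer: no

Derivation:
Check each piece cell at anchor (5, 6):
  offset (0,0) -> (5,6): empty -> OK
  offset (0,1) -> (5,7): occupied ('#') -> FAIL
  offset (1,0) -> (6,6): empty -> OK
  offset (1,1) -> (6,7): empty -> OK
All cells valid: no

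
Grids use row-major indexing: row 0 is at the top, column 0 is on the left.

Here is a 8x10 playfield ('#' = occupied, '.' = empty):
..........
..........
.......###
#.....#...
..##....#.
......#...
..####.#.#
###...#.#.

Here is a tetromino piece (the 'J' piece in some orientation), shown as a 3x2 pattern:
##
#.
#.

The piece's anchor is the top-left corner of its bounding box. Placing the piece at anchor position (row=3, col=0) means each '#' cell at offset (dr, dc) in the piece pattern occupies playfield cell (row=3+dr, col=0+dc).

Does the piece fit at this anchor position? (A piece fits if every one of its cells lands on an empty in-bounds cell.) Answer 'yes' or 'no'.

Answer: no

Derivation:
Check each piece cell at anchor (3, 0):
  offset (0,0) -> (3,0): occupied ('#') -> FAIL
  offset (0,1) -> (3,1): empty -> OK
  offset (1,0) -> (4,0): empty -> OK
  offset (2,0) -> (5,0): empty -> OK
All cells valid: no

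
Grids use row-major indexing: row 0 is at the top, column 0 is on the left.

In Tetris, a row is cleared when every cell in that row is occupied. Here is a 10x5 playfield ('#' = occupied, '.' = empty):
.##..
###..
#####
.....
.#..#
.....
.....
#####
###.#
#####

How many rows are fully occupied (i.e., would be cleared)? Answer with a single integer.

Answer: 3

Derivation:
Check each row:
  row 0: 3 empty cells -> not full
  row 1: 2 empty cells -> not full
  row 2: 0 empty cells -> FULL (clear)
  row 3: 5 empty cells -> not full
  row 4: 3 empty cells -> not full
  row 5: 5 empty cells -> not full
  row 6: 5 empty cells -> not full
  row 7: 0 empty cells -> FULL (clear)
  row 8: 1 empty cell -> not full
  row 9: 0 empty cells -> FULL (clear)
Total rows cleared: 3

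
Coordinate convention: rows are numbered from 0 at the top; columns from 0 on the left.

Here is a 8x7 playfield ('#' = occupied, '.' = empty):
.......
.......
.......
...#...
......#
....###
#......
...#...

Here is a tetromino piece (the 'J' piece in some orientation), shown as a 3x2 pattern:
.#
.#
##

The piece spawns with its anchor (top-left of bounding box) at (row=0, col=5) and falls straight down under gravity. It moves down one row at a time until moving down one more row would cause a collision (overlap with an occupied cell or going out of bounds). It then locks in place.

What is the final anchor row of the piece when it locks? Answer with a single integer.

Spawn at (row=0, col=5). Try each row:
  row 0: fits
  row 1: fits
  row 2: blocked -> lock at row 1

Answer: 1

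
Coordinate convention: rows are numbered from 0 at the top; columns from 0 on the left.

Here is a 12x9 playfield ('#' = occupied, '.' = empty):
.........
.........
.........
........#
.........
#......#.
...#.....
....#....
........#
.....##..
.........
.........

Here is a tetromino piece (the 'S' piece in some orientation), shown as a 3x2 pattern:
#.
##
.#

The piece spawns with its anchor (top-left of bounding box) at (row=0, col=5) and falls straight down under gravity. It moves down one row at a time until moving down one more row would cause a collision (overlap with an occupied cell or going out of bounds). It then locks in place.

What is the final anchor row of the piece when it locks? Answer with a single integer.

Spawn at (row=0, col=5). Try each row:
  row 0: fits
  row 1: fits
  row 2: fits
  row 3: fits
  row 4: fits
  row 5: fits
  row 6: fits
  row 7: blocked -> lock at row 6

Answer: 6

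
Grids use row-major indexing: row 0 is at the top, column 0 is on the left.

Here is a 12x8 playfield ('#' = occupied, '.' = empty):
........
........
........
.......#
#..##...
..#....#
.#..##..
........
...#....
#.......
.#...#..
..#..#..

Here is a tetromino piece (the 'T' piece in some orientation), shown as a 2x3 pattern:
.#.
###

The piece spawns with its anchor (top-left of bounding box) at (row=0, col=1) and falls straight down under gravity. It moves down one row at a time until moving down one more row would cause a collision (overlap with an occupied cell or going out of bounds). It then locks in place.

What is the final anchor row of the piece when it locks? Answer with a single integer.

Spawn at (row=0, col=1). Try each row:
  row 0: fits
  row 1: fits
  row 2: fits
  row 3: blocked -> lock at row 2

Answer: 2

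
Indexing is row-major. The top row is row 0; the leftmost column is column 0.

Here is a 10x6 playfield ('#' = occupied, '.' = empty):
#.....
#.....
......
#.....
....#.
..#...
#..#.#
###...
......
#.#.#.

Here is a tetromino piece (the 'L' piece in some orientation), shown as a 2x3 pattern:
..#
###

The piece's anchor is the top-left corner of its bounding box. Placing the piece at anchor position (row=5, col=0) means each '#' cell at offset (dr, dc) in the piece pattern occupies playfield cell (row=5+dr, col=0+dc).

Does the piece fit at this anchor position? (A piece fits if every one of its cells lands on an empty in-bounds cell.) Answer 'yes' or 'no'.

Answer: no

Derivation:
Check each piece cell at anchor (5, 0):
  offset (0,2) -> (5,2): occupied ('#') -> FAIL
  offset (1,0) -> (6,0): occupied ('#') -> FAIL
  offset (1,1) -> (6,1): empty -> OK
  offset (1,2) -> (6,2): empty -> OK
All cells valid: no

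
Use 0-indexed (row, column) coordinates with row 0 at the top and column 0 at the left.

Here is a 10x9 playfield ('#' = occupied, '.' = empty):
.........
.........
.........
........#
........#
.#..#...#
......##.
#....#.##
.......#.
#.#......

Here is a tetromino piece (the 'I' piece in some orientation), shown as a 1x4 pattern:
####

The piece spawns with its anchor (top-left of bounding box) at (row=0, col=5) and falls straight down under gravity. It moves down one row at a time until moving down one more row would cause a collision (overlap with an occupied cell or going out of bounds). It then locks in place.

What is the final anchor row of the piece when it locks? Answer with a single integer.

Answer: 2

Derivation:
Spawn at (row=0, col=5). Try each row:
  row 0: fits
  row 1: fits
  row 2: fits
  row 3: blocked -> lock at row 2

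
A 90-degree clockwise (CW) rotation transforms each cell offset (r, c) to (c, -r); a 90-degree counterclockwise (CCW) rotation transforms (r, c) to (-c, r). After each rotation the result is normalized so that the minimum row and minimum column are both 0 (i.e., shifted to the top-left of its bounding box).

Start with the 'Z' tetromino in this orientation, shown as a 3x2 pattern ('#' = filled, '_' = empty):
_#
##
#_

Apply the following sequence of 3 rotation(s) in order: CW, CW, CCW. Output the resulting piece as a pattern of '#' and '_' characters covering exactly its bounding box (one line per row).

Answer: ##_
_##

Derivation:
Start:
_#
##
#_
After rotation 1 (CW):
##_
_##
After rotation 2 (CW):
_#
##
#_
After rotation 3 (CCW):
##_
_##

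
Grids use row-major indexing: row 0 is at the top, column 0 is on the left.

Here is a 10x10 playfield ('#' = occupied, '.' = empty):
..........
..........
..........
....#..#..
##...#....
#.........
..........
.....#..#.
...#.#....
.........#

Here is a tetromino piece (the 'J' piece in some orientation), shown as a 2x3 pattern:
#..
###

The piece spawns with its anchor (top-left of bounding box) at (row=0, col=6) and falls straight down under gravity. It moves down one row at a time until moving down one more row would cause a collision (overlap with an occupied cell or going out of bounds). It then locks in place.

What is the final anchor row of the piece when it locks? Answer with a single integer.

Spawn at (row=0, col=6). Try each row:
  row 0: fits
  row 1: fits
  row 2: blocked -> lock at row 1

Answer: 1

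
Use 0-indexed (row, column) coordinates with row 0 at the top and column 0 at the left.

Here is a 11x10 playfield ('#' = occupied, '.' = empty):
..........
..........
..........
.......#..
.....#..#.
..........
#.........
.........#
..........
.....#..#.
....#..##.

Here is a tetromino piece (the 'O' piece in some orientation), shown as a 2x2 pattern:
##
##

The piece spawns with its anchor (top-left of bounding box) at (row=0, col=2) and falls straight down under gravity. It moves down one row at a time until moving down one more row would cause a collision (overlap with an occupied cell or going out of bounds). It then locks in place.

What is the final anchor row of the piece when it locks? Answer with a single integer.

Spawn at (row=0, col=2). Try each row:
  row 0: fits
  row 1: fits
  row 2: fits
  row 3: fits
  row 4: fits
  row 5: fits
  row 6: fits
  row 7: fits
  row 8: fits
  row 9: fits
  row 10: blocked -> lock at row 9

Answer: 9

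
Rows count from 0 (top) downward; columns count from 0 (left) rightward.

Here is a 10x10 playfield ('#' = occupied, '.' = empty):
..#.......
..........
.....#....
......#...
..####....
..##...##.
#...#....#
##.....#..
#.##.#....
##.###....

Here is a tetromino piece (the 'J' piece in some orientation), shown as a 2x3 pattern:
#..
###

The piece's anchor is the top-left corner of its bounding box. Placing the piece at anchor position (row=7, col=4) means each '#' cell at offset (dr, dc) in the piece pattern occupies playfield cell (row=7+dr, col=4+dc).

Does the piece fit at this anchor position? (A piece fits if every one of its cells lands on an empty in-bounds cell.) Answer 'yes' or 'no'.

Answer: no

Derivation:
Check each piece cell at anchor (7, 4):
  offset (0,0) -> (7,4): empty -> OK
  offset (1,0) -> (8,4): empty -> OK
  offset (1,1) -> (8,5): occupied ('#') -> FAIL
  offset (1,2) -> (8,6): empty -> OK
All cells valid: no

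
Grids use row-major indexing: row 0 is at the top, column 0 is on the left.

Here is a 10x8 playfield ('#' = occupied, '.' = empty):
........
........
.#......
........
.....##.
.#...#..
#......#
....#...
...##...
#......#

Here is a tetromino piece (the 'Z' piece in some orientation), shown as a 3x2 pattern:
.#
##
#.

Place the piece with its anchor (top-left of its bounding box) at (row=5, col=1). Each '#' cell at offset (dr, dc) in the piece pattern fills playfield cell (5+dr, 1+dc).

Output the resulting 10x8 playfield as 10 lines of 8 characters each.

Fill (5+0,1+1) = (5,2)
Fill (5+1,1+0) = (6,1)
Fill (5+1,1+1) = (6,2)
Fill (5+2,1+0) = (7,1)

Answer: ........
........
.#......
........
.....##.
.##..#..
###....#
.#..#...
...##...
#......#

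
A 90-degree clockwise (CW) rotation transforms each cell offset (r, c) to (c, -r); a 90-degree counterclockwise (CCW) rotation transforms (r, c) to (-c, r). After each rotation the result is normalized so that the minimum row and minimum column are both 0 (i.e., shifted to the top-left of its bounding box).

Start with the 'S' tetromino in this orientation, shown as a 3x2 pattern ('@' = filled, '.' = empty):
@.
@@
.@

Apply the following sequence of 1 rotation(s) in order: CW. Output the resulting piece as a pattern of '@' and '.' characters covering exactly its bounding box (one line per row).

Answer: .@@
@@.

Derivation:
Start:
@.
@@
.@
After rotation 1 (CW):
.@@
@@.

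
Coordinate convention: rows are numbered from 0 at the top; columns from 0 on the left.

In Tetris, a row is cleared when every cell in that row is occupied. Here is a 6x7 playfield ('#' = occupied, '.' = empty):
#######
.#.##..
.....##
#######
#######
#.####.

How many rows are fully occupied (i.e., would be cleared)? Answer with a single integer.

Answer: 3

Derivation:
Check each row:
  row 0: 0 empty cells -> FULL (clear)
  row 1: 4 empty cells -> not full
  row 2: 5 empty cells -> not full
  row 3: 0 empty cells -> FULL (clear)
  row 4: 0 empty cells -> FULL (clear)
  row 5: 2 empty cells -> not full
Total rows cleared: 3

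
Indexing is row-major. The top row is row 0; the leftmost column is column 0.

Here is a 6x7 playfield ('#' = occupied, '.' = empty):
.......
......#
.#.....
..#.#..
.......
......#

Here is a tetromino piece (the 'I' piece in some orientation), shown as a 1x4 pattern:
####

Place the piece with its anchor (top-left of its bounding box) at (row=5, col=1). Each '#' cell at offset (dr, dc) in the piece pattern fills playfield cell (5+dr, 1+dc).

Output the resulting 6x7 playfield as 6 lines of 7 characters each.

Fill (5+0,1+0) = (5,1)
Fill (5+0,1+1) = (5,2)
Fill (5+0,1+2) = (5,3)
Fill (5+0,1+3) = (5,4)

Answer: .......
......#
.#.....
..#.#..
.......
.####.#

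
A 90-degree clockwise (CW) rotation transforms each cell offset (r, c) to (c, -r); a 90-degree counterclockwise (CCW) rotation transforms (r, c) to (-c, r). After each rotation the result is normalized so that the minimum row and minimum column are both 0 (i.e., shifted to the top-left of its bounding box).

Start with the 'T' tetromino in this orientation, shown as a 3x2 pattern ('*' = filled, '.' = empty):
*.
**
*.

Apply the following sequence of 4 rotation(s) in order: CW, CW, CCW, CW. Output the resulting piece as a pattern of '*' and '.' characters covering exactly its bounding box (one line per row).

Start:
*.
**
*.
After rotation 1 (CW):
***
.*.
After rotation 2 (CW):
.*
**
.*
After rotation 3 (CCW):
***
.*.
After rotation 4 (CW):
.*
**
.*

Answer: .*
**
.*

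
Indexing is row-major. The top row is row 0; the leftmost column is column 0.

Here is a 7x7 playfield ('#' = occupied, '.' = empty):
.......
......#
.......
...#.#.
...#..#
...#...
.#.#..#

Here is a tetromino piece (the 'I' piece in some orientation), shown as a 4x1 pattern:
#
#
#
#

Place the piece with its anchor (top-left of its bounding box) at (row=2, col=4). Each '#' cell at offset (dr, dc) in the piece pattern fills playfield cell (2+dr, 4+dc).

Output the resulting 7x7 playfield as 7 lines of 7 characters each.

Answer: .......
......#
....#..
...###.
...##.#
...##..
.#.#..#

Derivation:
Fill (2+0,4+0) = (2,4)
Fill (2+1,4+0) = (3,4)
Fill (2+2,4+0) = (4,4)
Fill (2+3,4+0) = (5,4)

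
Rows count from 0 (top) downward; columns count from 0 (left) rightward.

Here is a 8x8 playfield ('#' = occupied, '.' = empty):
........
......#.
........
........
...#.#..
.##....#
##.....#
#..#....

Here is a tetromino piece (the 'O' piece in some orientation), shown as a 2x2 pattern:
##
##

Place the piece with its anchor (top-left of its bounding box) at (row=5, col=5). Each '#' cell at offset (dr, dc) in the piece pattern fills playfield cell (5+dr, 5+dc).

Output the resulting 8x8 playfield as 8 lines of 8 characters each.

Fill (5+0,5+0) = (5,5)
Fill (5+0,5+1) = (5,6)
Fill (5+1,5+0) = (6,5)
Fill (5+1,5+1) = (6,6)

Answer: ........
......#.
........
........
...#.#..
.##..###
##...###
#..#....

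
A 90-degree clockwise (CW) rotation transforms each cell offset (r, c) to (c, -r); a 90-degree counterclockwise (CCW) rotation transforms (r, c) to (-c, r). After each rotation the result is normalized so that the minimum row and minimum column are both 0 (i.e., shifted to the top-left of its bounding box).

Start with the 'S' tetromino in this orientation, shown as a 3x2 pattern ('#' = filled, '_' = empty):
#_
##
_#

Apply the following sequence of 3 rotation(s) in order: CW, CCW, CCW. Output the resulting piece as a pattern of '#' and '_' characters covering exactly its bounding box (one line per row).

Start:
#_
##
_#
After rotation 1 (CW):
_##
##_
After rotation 2 (CCW):
#_
##
_#
After rotation 3 (CCW):
_##
##_

Answer: _##
##_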